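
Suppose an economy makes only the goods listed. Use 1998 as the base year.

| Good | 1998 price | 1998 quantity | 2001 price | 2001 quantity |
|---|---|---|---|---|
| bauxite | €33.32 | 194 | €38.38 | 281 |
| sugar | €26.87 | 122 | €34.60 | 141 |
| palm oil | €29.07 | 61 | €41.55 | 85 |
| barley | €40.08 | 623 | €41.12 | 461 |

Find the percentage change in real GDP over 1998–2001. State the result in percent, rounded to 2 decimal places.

Real GDP 1998 = Nominal GDP 1998 = 33.32·194 + 26.87·122 + 29.07·61 + 40.08·623 = 36485.33.
Real GDP 2001 (at 1998 prices) = 33.32·281 + 26.87·141 + 29.07·85 + 40.08·461 = 34099.42.
Real growth = 34099.42/36485.33 − 1 = -0.0654.

-6.54%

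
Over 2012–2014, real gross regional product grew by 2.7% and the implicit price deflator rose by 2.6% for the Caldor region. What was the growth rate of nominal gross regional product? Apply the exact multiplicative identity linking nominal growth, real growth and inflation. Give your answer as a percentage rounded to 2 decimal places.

(1 + g_nom) = (1 + g_real)(1 + π) = 1.0270 × 1.0260 = 1.05370.

5.37%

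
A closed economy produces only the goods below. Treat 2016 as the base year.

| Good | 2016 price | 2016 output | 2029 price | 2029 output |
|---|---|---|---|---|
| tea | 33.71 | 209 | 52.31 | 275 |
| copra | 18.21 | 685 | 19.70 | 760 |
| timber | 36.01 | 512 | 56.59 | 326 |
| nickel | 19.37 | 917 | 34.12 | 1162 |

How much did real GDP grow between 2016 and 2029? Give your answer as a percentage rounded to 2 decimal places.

Real GDP 2016 = Nominal GDP 2016 = 33.71·209 + 18.21·685 + 36.01·512 + 19.37·917 = 55718.65.
Real GDP 2029 (at 2016 prices) = 33.71·275 + 18.21·760 + 36.01·326 + 19.37·1162 = 57357.05.
Real growth = 57357.05/55718.65 − 1 = 0.0294.

2.94%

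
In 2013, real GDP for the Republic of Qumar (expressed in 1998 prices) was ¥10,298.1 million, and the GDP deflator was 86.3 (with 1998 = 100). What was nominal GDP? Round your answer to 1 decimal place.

Nominal GDP = Real × (GDP deflator/100) = 10298.1 × 0.863 = 8887.26.

¥8,887.3 million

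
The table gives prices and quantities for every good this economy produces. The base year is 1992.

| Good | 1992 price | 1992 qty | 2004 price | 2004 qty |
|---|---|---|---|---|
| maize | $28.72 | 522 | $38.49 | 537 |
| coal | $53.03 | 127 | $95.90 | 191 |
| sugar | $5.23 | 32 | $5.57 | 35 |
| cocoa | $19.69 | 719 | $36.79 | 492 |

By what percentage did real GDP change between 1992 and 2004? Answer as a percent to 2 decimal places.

Real GDP 1992 = Nominal GDP 1992 = 28.72·522 + 53.03·127 + 5.23·32 + 19.69·719 = 36051.12.
Real GDP 2004 (at 1992 prices) = 28.72·537 + 53.03·191 + 5.23·35 + 19.69·492 = 35421.90.
Real growth = 35421.90/36051.12 − 1 = -0.0175.

-1.75%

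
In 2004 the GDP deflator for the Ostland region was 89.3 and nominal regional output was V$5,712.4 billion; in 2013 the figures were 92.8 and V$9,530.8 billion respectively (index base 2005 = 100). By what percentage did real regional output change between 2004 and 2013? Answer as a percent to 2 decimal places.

Deflate each year: 2004 → 5712.4/0.893 = 6396.86; 2013 → 9530.8/0.928 = 10270.26.
So real regional output changed by 10270.26/6396.86 − 1 = 0.6055, i.e. 60.55%.

60.55%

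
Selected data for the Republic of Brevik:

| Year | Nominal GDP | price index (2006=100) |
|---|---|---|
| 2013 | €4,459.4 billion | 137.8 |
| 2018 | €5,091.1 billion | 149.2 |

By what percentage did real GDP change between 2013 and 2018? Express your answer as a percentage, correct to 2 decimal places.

5.44%

Real GDP 2013 = 4459.4 / 1.378 = 3236.14.
Real GDP 2018 = 5091.1 / 1.492 = 3412.27.
Real growth = 3412.27 / 3236.14 − 1 = 0.0544.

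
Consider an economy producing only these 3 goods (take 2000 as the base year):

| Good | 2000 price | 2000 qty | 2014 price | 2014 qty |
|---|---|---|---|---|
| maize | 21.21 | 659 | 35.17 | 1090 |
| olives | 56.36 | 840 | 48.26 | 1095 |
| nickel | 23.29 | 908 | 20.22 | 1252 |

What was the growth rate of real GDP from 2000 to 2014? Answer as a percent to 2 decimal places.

38.23%

Real GDP 2000 = Nominal GDP 2000 = 21.21·659 + 56.36·840 + 23.29·908 = 82467.11.
Real GDP 2014 (at 2000 prices) = 21.21·1090 + 56.36·1095 + 23.29·1252 = 113992.18.
Real growth = 113992.18/82467.11 − 1 = 0.3823.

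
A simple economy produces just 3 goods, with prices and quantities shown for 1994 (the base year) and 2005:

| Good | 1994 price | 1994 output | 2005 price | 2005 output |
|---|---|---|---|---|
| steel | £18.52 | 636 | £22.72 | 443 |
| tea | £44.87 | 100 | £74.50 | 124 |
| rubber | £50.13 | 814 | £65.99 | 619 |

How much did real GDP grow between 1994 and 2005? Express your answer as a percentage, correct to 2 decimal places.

Real GDP 1994 = Nominal GDP 1994 = 18.52·636 + 44.87·100 + 50.13·814 = 57071.54.
Real GDP 2005 (at 1994 prices) = 18.52·443 + 44.87·124 + 50.13·619 = 44798.71.
Real growth = 44798.71/57071.54 − 1 = -0.2150.

-21.50%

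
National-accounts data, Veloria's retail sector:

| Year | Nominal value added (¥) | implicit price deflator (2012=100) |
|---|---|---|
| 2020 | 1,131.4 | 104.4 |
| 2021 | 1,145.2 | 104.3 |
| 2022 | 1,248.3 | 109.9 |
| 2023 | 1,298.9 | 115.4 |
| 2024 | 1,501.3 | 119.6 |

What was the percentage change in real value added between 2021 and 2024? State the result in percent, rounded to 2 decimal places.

Real value added 2021 = 1145.2/1.043 = 1097.99.
Real value added 2024 = 1501.3/1.196 = 1255.27.
Change = 1255.27/1097.99 − 1 = 0.1432.

14.32%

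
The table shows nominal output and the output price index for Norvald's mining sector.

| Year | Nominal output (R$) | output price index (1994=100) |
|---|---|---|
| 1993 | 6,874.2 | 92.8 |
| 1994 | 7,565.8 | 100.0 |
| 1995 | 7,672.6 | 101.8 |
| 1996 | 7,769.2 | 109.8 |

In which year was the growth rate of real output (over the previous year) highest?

1994: real = 7565.8/1.000 = 7565.80; growth vs 1993 (7407.54) = 2.14%.
1995: real = 7672.6/1.018 = 7536.94; growth vs 1994 (7565.80) = -0.38%.
1996: real = 7769.2/1.098 = 7075.77; growth vs 1995 (7536.94) = -6.12%.

1994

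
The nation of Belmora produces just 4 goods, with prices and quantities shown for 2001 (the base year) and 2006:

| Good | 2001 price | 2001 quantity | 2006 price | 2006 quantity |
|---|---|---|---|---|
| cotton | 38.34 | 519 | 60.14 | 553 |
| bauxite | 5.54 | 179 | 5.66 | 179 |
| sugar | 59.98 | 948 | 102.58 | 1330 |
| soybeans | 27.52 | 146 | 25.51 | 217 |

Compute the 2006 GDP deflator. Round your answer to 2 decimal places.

163.28

Nominal GDP 2006 = 60.14·553 + 5.66·179 + 102.58·1330 + 25.51·217 = 176237.63.
Real GDP 2006 (at 2001 prices) = 38.34·553 + 5.54·179 + 59.98·1330 + 27.52·217 = 107938.92.
Deflator = Nominal/Real × 100 = 176237.63/107938.92 × 100 = 163.275.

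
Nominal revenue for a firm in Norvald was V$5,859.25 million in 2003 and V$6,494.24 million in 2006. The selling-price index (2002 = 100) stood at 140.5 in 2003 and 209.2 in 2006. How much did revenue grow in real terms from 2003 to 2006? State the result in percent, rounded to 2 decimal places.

-25.56%

Deflate each year: 2003 → 5859.25/1.405 = 4170.28; 2006 → 6494.24/2.092 = 3104.32.
So real revenue changed by 3104.32/4170.28 − 1 = -0.2556, i.e. -25.56%.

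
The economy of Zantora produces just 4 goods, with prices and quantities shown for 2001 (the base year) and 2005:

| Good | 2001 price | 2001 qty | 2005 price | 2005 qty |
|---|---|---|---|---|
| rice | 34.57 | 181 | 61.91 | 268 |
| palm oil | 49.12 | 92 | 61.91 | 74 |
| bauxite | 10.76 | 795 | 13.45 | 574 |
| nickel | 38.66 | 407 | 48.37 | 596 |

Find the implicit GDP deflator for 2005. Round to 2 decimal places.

Nominal GDP 2005 = 61.91·268 + 61.91·74 + 13.45·574 + 48.37·596 = 57722.04.
Real GDP 2005 (at 2001 prices) = 34.57·268 + 49.12·74 + 10.76·574 + 38.66·596 = 42117.24.
Deflator = Nominal/Real × 100 = 57722.04/42117.24 × 100 = 137.051.

137.05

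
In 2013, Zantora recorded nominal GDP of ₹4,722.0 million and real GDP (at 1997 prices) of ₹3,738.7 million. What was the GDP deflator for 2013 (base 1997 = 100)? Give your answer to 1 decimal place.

126.3

GDP deflator = (Nominal / Real) × 100 = 4722.0 / 3738.7 × 100 = 126.30.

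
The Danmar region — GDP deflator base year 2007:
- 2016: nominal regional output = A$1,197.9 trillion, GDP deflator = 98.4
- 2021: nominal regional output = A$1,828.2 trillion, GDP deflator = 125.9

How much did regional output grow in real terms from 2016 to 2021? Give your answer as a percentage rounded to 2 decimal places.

Real regional output 2016 = 1197.9 / 0.984 = 1217.38.
Real regional output 2021 = 1828.2 / 1.259 = 1452.10.
Real growth = 1452.10 / 1217.38 − 1 = 0.1928.

19.28%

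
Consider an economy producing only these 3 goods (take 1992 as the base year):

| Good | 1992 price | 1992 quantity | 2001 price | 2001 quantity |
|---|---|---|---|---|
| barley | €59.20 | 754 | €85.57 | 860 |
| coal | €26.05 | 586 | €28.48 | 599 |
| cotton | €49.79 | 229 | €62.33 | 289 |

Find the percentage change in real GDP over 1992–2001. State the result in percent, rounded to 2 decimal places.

Real GDP 1992 = Nominal GDP 1992 = 59.20·754 + 26.05·586 + 49.79·229 = 71304.01.
Real GDP 2001 (at 1992 prices) = 59.20·860 + 26.05·599 + 49.79·289 = 80905.26.
Real growth = 80905.26/71304.01 − 1 = 0.1347.

13.47%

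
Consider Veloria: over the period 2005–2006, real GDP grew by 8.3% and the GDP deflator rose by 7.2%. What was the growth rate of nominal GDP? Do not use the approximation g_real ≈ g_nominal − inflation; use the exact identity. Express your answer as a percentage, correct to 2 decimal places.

16.10%

(1 + g_nom) = (1 + g_real)(1 + π) = 1.0830 × 1.0720 = 1.16098.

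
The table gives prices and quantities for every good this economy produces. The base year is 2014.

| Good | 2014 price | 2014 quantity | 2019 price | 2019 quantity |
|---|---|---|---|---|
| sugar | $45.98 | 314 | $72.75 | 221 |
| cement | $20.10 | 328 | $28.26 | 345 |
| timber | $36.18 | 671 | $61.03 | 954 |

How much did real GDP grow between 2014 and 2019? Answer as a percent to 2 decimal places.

13.91%

Real GDP 2014 = Nominal GDP 2014 = 45.98·314 + 20.10·328 + 36.18·671 = 45307.30.
Real GDP 2019 (at 2014 prices) = 45.98·221 + 20.10·345 + 36.18·954 = 51611.80.
Real growth = 51611.80/45307.30 − 1 = 0.1391.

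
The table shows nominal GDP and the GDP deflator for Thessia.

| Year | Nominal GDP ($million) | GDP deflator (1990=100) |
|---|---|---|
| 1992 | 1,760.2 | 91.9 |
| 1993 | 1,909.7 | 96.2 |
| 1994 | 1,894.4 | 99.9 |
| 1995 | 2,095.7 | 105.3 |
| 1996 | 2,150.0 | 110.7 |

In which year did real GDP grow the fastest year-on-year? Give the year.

1993: real = 1909.7/0.962 = 1985.14; growth vs 1992 (1915.34) = 3.64%.
1994: real = 1894.4/0.999 = 1896.30; growth vs 1993 (1985.14) = -4.48%.
1995: real = 2095.7/1.053 = 1990.22; growth vs 1994 (1896.30) = 4.95%.
1996: real = 2150.0/1.107 = 1942.19; growth vs 1995 (1990.22) = -2.41%.

1995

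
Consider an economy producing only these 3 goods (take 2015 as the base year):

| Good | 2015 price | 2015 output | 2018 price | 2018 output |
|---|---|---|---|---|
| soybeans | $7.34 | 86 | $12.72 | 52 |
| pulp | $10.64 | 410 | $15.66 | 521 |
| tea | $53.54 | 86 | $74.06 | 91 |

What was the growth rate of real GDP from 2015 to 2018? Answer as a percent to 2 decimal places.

12.49%

Real GDP 2015 = Nominal GDP 2015 = 7.34·86 + 10.64·410 + 53.54·86 = 9598.08.
Real GDP 2018 (at 2015 prices) = 7.34·52 + 10.64·521 + 53.54·91 = 10797.26.
Real growth = 10797.26/9598.08 − 1 = 0.1249.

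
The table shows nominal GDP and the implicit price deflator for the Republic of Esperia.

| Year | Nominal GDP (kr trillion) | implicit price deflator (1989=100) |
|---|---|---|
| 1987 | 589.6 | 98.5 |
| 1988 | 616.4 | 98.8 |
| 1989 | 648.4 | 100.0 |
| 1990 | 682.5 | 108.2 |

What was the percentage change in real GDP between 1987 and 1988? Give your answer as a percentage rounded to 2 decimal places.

Real GDP 1987 = 589.6/0.985 = 598.58.
Real GDP 1988 = 616.4/0.988 = 623.89.
Change = 623.89/598.58 − 1 = 0.0423.

4.23%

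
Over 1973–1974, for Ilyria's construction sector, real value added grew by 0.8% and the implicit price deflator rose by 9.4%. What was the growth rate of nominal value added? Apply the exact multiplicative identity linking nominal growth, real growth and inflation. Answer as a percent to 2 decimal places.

(1 + g_nom) = (1 + g_real)(1 + π) = 1.0080 × 1.0940 = 1.10275.

10.28%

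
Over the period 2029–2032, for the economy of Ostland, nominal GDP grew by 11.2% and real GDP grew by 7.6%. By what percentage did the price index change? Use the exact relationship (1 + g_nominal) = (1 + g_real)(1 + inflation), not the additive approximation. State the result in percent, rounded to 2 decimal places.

(1 + g_nom) = (1 + g_real)(1 + π), so π = 1.1120 / 1.0760 − 1 = 0.03346.

3.35%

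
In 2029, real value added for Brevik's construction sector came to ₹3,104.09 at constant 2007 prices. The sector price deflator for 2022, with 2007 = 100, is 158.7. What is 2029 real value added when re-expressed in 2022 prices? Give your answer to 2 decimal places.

Real value added in 2022 prices = Real value added in 2007 prices × (P_2022/P_2007) = 3104.09 × 1.587 = 4926.19.

₹4,926.19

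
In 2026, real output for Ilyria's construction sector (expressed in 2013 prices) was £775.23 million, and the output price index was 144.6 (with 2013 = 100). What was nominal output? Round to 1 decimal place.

Nominal output = Real × (output price index/100) = 775.23 × 1.446 = 1120.98.

£1,121.0 million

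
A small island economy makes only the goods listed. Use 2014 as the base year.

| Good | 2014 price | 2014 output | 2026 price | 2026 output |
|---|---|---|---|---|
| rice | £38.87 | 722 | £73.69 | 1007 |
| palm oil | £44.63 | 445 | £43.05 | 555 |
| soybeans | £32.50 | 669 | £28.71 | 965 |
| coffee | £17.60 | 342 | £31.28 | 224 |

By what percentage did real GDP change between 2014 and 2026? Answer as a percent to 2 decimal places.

Real GDP 2014 = Nominal GDP 2014 = 38.87·722 + 44.63·445 + 32.50·669 + 17.60·342 = 75686.19.
Real GDP 2026 (at 2014 prices) = 38.87·1007 + 44.63·555 + 32.50·965 + 17.60·224 = 99216.64.
Real growth = 99216.64/75686.19 − 1 = 0.3109.

31.09%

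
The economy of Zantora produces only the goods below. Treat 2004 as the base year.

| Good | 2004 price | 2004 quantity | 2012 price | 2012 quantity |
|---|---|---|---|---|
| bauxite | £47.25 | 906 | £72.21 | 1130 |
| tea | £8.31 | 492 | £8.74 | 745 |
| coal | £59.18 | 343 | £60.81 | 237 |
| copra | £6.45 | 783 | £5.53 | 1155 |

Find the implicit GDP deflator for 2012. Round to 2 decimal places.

Nominal GDP 2012 = 72.21·1130 + 8.74·745 + 60.81·237 + 5.53·1155 = 108907.72.
Real GDP 2012 (at 2004 prices) = 47.25·1130 + 8.31·745 + 59.18·237 + 6.45·1155 = 81058.86.
Deflator = Nominal/Real × 100 = 108907.72/81058.86 × 100 = 134.356.

134.36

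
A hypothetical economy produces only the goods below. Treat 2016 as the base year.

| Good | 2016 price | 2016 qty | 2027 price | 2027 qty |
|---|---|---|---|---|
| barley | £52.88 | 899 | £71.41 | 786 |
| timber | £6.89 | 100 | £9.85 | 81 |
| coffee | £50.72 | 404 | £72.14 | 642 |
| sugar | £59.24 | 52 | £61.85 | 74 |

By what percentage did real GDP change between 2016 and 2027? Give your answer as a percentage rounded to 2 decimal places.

Real GDP 2016 = Nominal GDP 2016 = 52.88·899 + 6.89·100 + 50.72·404 + 59.24·52 = 71799.48.
Real GDP 2027 (at 2016 prices) = 52.88·786 + 6.89·81 + 50.72·642 + 59.24·74 = 79067.77.
Real growth = 79067.77/71799.48 − 1 = 0.1012.

10.12%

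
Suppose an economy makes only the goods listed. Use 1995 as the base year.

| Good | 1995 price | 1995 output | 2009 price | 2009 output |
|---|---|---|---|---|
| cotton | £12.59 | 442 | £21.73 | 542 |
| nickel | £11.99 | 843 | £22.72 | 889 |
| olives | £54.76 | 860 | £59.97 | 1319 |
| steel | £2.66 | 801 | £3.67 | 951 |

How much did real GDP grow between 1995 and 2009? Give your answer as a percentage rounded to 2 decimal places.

Real GDP 1995 = Nominal GDP 1995 = 12.59·442 + 11.99·843 + 54.76·860 + 2.66·801 = 64896.61.
Real GDP 2009 (at 1995 prices) = 12.59·542 + 11.99·889 + 54.76·1319 + 2.66·951 = 92240.99.
Real growth = 92240.99/64896.61 − 1 = 0.4214.

42.14%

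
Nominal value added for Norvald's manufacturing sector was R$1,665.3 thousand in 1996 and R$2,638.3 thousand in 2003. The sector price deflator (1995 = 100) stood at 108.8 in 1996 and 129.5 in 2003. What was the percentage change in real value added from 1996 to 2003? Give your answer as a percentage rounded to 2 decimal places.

33.10%

Deflate each year: 1996 → 1665.3/1.088 = 1530.61; 2003 → 2638.3/1.295 = 2037.30.
So real value added changed by 2037.30/1530.61 − 1 = 0.3310, i.e. 33.10%.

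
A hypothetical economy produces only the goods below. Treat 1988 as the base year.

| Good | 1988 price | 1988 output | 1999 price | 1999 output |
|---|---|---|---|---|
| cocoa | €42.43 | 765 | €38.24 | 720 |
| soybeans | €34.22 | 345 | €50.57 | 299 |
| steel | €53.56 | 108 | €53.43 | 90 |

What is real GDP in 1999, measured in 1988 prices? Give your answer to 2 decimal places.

€45601.78

Real GDP 1999 = Σ (p_1988 × q_1999) = 42.43·720 + 34.22·299 + 53.56·90 = 45601.78.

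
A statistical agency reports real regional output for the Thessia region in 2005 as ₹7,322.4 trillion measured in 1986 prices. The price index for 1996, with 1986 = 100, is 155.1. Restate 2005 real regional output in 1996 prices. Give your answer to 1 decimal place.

₹11,357.0 trillion

Real regional output in 1996 prices = Real regional output in 1986 prices × (P_1996/P_1986) = 7322.4 × 1.551 = 11357.04.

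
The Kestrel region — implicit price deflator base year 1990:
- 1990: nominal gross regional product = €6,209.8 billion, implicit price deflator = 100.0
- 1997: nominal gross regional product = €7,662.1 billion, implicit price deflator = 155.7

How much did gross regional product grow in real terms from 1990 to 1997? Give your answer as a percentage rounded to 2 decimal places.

-20.75%

Deflate each year: 1990 → 6209.8/1.000 = 6209.80; 1997 → 7662.1/1.557 = 4921.07.
So real gross regional product changed by 4921.07/6209.80 − 1 = -0.2075, i.e. -20.75%.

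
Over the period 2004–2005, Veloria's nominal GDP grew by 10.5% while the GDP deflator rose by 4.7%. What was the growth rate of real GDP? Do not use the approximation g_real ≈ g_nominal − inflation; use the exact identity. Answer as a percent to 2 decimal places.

(1 + g_nom) = (1 + g_real)(1 + π), so g_real = 1.1050 / 1.0470 − 1 = 0.05540.

5.54%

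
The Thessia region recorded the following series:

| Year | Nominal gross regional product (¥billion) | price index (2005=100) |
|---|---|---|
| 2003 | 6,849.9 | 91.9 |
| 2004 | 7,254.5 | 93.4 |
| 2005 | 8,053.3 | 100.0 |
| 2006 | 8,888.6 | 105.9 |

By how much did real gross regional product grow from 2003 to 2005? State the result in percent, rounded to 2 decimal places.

Real gross regional product 2003 = 6849.9/0.919 = 7453.65.
Real gross regional product 2005 = 8053.3/1.000 = 8053.30.
Change = 8053.30/7453.65 − 1 = 0.0805.

8.05%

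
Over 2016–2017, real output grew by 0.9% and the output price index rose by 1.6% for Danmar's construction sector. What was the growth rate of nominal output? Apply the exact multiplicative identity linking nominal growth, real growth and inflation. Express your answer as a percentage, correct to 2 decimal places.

(1 + g_nom) = (1 + g_real)(1 + π) = 1.0090 × 1.0160 = 1.02514.

2.51%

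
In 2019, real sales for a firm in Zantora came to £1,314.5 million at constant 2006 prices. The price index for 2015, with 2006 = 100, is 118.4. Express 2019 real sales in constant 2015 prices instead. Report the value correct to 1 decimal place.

Real sales in 2015 prices = Real sales in 2006 prices × (P_2015/P_2006) = 1314.5 × 1.184 = 1556.37.

£1,556.4 million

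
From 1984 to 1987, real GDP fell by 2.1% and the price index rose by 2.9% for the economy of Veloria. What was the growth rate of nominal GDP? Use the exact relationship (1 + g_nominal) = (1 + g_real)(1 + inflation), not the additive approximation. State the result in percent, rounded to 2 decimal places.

(1 + g_nom) = (1 + g_real)(1 + π) = 0.9790 × 1.0290 = 1.00739.

0.74%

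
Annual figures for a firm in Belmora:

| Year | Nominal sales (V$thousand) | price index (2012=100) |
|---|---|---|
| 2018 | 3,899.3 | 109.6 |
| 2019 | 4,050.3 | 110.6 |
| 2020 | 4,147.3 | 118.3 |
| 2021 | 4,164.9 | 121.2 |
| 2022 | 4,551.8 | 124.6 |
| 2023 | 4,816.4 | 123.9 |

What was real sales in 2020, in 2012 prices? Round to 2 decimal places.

Real sales 2020 = 4147.3 / 1.183 = 3505.75.

V$3,505.75 thousand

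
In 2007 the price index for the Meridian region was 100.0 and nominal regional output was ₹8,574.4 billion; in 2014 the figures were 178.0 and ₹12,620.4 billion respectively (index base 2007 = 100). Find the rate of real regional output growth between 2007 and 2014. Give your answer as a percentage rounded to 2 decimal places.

Deflate each year: 2007 → 8574.4/1.000 = 8574.40; 2014 → 12620.4/1.780 = 7090.11.
So real regional output changed by 7090.11/8574.40 − 1 = -0.1731, i.e. -17.31%.

-17.31%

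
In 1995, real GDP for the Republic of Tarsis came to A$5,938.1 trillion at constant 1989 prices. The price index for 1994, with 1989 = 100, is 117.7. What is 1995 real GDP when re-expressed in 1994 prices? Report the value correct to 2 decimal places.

A$6,989.14 trillion

Real GDP in 1994 prices = Real GDP in 1989 prices × (P_1994/P_1989) = 5938.1 × 1.177 = 6989.14.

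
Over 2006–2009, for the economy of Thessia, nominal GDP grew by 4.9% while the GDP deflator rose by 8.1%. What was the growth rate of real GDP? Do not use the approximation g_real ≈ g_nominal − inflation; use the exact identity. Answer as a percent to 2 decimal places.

-2.96%

(1 + g_nom) = (1 + g_real)(1 + π), so g_real = 1.0490 / 1.0810 − 1 = -0.02960.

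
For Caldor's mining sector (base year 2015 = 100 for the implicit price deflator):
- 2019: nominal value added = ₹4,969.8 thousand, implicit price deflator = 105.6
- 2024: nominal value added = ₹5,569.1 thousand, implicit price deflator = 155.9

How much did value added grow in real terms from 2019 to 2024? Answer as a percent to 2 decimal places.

Deflate each year: 2019 → 4969.8/1.056 = 4706.25; 2024 → 5569.1/1.559 = 3572.23.
So real value added changed by 3572.23/4706.25 − 1 = -0.2410, i.e. -24.10%.

-24.10%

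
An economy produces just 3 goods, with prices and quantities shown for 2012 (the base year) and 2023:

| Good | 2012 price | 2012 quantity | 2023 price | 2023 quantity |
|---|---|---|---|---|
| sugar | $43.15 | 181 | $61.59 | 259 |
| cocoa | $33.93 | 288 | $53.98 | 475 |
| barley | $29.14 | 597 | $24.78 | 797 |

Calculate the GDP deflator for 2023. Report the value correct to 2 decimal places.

121.43

Nominal GDP 2023 = 61.59·259 + 53.98·475 + 24.78·797 = 61341.97.
Real GDP 2023 (at 2012 prices) = 43.15·259 + 33.93·475 + 29.14·797 = 50517.18.
Deflator = Nominal/Real × 100 = 61341.97/50517.18 × 100 = 121.428.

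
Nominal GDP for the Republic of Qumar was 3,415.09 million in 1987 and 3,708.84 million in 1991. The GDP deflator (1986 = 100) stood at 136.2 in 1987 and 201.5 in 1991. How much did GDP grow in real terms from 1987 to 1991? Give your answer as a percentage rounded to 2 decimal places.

Real GDP 1987 = 3415.09 / 1.362 = 2507.41.
Real GDP 1991 = 3708.84 / 2.015 = 1840.62.
Real growth = 1840.62 / 2507.41 − 1 = -0.2659.

-26.59%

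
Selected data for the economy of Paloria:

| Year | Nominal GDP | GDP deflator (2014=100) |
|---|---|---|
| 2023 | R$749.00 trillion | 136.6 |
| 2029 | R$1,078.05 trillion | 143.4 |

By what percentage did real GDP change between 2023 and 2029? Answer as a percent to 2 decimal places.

Deflate each year: 2023 → 749.00/1.366 = 548.32; 2029 → 1078.05/1.434 = 751.78.
So real GDP changed by 751.78/548.32 − 1 = 0.3711, i.e. 37.11%.

37.11%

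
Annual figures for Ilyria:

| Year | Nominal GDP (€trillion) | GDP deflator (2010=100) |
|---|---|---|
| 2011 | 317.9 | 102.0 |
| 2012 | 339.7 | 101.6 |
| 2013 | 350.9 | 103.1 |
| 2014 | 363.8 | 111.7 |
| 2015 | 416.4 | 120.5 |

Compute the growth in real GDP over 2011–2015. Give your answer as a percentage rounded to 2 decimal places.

Real GDP 2011 = 317.9/1.020 = 311.67.
Real GDP 2015 = 416.4/1.205 = 345.56.
Change = 345.56/311.67 − 1 = 0.1087.

10.87%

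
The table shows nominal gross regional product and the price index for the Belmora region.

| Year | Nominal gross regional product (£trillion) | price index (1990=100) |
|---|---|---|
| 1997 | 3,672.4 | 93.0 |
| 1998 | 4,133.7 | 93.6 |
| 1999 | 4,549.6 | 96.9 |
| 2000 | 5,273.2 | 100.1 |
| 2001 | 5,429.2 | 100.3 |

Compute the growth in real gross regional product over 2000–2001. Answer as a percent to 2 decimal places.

Real gross regional product 2000 = 5273.2/1.001 = 5267.93.
Real gross regional product 2001 = 5429.2/1.003 = 5412.96.
Change = 5412.96/5267.93 − 1 = 0.0275.

2.75%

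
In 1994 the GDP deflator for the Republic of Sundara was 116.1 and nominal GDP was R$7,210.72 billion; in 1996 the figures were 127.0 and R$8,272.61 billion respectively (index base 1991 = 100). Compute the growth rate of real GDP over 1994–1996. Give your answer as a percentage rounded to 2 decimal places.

Real GDP 1994 = 7210.72 / 1.161 = 6210.78.
Real GDP 1996 = 8272.61 / 1.270 = 6513.87.
Real growth = 6513.87 / 6210.78 − 1 = 0.0488.

4.88%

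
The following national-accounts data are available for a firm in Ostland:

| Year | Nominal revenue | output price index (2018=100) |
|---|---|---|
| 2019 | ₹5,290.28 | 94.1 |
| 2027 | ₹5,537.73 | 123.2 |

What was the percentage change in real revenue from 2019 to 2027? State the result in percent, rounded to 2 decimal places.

Real revenue 2019 = 5290.28 / 0.941 = 5621.98.
Real revenue 2027 = 5537.73 / 1.232 = 4494.91.
Real growth = 4494.91 / 5621.98 − 1 = -0.2005.

-20.05%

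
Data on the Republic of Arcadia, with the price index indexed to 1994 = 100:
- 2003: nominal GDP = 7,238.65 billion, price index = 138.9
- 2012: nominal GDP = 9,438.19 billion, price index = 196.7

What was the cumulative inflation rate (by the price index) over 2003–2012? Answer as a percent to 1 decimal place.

Price-level change = 196.7 / 138.9 − 1 = 0.4161.

41.6%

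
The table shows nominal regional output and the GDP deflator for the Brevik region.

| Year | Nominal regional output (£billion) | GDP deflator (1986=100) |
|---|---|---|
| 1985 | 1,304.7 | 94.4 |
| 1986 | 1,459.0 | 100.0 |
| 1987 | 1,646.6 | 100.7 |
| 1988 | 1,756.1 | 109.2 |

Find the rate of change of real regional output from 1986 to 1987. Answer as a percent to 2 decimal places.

12.07%

Real regional output 1986 = 1459.0/1.000 = 1459.00.
Real regional output 1987 = 1646.6/1.007 = 1635.15.
Change = 1635.15/1459.00 − 1 = 0.1207.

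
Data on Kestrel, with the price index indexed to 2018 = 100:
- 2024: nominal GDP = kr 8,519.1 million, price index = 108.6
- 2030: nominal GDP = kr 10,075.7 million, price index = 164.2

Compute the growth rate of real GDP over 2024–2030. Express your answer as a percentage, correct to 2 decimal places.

-21.78%

Deflate each year: 2024 → 8519.1/1.086 = 7844.48; 2030 → 10075.7/1.642 = 6136.24.
So real GDP changed by 6136.24/7844.48 − 1 = -0.2178, i.e. -21.78%.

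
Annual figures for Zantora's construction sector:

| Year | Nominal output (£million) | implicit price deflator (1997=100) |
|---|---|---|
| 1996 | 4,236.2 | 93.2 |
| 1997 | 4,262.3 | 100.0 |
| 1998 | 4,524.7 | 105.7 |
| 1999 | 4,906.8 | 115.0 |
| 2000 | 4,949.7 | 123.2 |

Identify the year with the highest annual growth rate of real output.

1998

1997: real = 4262.3/1.000 = 4262.30; growth vs 1996 (4545.28) = -6.23%.
1998: real = 4524.7/1.057 = 4280.70; growth vs 1997 (4262.30) = 0.43%.
1999: real = 4906.8/1.150 = 4266.78; growth vs 1998 (4280.70) = -0.33%.
2000: real = 4949.7/1.232 = 4017.61; growth vs 1999 (4266.78) = -5.84%.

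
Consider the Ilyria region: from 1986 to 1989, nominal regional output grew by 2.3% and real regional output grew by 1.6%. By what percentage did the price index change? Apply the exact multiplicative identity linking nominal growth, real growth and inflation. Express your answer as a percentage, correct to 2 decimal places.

0.69%

(1 + g_nom) = (1 + g_real)(1 + π), so π = 1.0230 / 1.0160 − 1 = 0.00689.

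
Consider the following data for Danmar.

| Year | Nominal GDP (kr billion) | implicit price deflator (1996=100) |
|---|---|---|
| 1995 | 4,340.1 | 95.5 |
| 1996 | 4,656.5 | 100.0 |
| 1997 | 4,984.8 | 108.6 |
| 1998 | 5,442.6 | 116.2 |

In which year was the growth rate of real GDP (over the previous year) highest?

1996

1996: real = 4656.5/1.000 = 4656.50; growth vs 1995 (4544.61) = 2.46%.
1997: real = 4984.8/1.086 = 4590.06; growth vs 1996 (4656.50) = -1.43%.
1998: real = 5442.6/1.162 = 4683.82; growth vs 1997 (4590.06) = 2.04%.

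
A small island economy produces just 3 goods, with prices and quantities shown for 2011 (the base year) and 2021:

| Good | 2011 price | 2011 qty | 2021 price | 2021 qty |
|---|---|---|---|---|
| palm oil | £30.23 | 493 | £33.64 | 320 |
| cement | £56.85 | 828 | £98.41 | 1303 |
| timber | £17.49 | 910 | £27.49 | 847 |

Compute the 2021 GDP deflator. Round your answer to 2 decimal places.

164.64

Nominal GDP 2021 = 33.64·320 + 98.41·1303 + 27.49·847 = 162277.06.
Real GDP 2021 (at 2011 prices) = 30.23·320 + 56.85·1303 + 17.49·847 = 98563.18.
Deflator = Nominal/Real × 100 = 162277.06/98563.18 × 100 = 164.643.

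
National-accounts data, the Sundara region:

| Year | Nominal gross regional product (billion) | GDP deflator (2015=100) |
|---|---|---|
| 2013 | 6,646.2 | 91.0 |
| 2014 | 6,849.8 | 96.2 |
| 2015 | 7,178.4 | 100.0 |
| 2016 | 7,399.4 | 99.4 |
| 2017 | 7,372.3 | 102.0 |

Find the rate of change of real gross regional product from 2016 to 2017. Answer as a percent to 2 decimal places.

Real gross regional product 2016 = 7399.4/0.994 = 7444.06.
Real gross regional product 2017 = 7372.3/1.020 = 7227.75.
Change = 7227.75/7444.06 − 1 = -0.0291.

-2.91%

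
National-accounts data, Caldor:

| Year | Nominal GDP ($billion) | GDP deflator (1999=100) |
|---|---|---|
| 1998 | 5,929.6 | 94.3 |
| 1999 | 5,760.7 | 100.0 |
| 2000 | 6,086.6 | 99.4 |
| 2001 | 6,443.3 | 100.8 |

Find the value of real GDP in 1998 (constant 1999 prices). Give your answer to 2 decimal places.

$6,288.02 billion

Real GDP 1998 = 5929.6 / 0.943 = 6288.02.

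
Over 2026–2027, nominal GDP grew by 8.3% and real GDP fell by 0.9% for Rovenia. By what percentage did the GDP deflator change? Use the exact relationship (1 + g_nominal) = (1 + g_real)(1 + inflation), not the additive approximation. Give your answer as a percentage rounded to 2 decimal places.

(1 + g_nom) = (1 + g_real)(1 + π), so π = 1.0830 / 0.9910 − 1 = 0.09284.

9.28%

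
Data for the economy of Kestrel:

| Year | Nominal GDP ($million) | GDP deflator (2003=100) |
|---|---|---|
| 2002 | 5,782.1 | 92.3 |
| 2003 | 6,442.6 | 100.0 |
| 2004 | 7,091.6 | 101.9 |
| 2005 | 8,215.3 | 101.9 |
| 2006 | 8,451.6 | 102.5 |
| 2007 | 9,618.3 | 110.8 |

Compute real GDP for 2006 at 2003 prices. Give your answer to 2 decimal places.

Real GDP 2006 = 8451.6 / 1.025 = 8245.46.

$8,245.46 million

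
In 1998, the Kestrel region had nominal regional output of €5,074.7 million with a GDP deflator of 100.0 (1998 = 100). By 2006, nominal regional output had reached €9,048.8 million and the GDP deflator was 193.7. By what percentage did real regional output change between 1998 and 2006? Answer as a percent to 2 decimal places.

Deflate each year: 1998 → 5074.7/1.000 = 5074.70; 2006 → 9048.8/1.937 = 4671.55.
So real regional output changed by 4671.55/5074.70 − 1 = -0.0794, i.e. -7.94%.

-7.94%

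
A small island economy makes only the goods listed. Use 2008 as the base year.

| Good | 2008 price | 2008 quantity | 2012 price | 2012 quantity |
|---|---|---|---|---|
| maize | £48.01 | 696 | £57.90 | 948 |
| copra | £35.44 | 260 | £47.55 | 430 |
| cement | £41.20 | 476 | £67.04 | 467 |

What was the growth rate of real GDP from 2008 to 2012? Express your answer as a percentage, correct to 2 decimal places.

Real GDP 2008 = Nominal GDP 2008 = 48.01·696 + 35.44·260 + 41.20·476 = 62240.56.
Real GDP 2012 (at 2008 prices) = 48.01·948 + 35.44·430 + 41.20·467 = 79993.08.
Real growth = 79993.08/62240.56 − 1 = 0.2852.

28.52%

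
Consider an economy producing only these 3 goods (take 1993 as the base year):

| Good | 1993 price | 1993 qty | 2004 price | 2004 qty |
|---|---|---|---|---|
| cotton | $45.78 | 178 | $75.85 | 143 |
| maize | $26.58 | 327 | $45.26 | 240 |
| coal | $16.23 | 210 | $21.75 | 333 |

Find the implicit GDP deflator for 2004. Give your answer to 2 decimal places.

157.94

Nominal GDP 2004 = 75.85·143 + 45.26·240 + 21.75·333 = 28951.70.
Real GDP 2004 (at 1993 prices) = 45.78·143 + 26.58·240 + 16.23·333 = 18330.33.
Deflator = Nominal/Real × 100 = 28951.70/18330.33 × 100 = 157.944.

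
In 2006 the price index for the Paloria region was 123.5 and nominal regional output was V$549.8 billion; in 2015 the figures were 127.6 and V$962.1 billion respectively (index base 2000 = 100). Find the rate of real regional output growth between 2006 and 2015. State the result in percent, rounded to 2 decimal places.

69.37%

Deflate each year: 2006 → 549.8/1.235 = 445.18; 2015 → 962.1/1.276 = 754.00.
So real regional output changed by 754.00/445.18 − 1 = 0.6937, i.e. 69.37%.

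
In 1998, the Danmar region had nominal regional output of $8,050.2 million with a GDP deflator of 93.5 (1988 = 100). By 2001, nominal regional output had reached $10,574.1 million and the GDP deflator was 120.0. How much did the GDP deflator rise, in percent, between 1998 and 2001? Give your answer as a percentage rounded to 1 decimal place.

Price-level change = 120.0 / 93.5 − 1 = 0.2834.

28.3%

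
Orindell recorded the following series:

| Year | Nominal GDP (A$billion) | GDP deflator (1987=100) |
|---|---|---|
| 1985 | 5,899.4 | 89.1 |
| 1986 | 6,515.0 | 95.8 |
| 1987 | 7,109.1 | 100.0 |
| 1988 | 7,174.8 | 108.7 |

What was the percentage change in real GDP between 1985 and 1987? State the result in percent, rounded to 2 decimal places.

7.37%

Real GDP 1985 = 5899.4/0.891 = 6621.10.
Real GDP 1987 = 7109.1/1.000 = 7109.10.
Change = 7109.10/6621.10 − 1 = 0.0737.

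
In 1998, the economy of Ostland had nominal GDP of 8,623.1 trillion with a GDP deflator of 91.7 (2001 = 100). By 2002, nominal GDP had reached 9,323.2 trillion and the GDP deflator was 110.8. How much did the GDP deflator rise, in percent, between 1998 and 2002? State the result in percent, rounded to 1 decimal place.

20.8%

Price-level change = 110.8 / 91.7 − 1 = 0.2083.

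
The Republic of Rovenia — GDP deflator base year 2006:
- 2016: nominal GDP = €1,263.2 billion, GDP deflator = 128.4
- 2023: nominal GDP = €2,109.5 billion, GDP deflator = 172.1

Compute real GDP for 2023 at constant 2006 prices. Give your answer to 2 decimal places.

€1,225.74 billion

Real GDP = Nominal / (GDP deflator/100) = 2109.5 / 1.721 = 1225.74.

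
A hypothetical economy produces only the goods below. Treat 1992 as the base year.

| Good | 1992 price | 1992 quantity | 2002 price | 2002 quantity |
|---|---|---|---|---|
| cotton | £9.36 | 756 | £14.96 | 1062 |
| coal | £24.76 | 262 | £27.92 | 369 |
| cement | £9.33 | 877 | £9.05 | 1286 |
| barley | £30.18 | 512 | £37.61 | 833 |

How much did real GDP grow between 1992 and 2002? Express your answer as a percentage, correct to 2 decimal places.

51.12%

Real GDP 1992 = Nominal GDP 1992 = 9.36·756 + 24.76·262 + 9.33·877 + 30.18·512 = 37197.85.
Real GDP 2002 (at 1992 prices) = 9.36·1062 + 24.76·369 + 9.33·1286 + 30.18·833 = 56215.08.
Real growth = 56215.08/37197.85 − 1 = 0.5112.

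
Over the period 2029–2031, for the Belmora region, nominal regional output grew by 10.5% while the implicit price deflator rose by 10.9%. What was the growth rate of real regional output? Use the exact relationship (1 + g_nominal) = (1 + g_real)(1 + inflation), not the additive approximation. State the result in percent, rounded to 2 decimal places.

(1 + g_nom) = (1 + g_real)(1 + π), so g_real = 1.1050 / 1.1090 − 1 = -0.00361.

-0.36%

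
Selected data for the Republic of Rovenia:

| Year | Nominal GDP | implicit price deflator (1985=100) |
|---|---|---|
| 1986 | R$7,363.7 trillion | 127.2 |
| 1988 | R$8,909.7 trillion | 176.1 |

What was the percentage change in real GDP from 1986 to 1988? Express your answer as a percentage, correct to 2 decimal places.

Deflate each year: 1986 → 7363.7/1.272 = 5789.07; 1988 → 8909.7/1.761 = 5059.45.
So real GDP changed by 5059.45/5789.07 − 1 = -0.1260, i.e. -12.60%.

-12.60%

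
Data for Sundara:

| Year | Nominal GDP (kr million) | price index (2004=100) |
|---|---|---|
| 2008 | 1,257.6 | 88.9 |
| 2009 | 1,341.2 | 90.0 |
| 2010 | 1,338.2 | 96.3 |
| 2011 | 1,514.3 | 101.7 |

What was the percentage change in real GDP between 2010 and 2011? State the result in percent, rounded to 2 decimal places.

7.15%

Real GDP 2010 = 1338.2/0.963 = 1389.62.
Real GDP 2011 = 1514.3/1.017 = 1488.99.
Change = 1488.99/1389.62 − 1 = 0.0715.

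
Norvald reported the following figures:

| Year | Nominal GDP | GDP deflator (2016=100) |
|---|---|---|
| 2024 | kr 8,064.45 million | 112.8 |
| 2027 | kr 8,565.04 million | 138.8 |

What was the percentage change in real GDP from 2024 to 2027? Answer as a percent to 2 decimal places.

Real GDP 2024 = 8064.45 / 1.128 = 7149.34.
Real GDP 2027 = 8565.04 / 1.388 = 6170.78.
Real growth = 6170.78 / 7149.34 − 1 = -0.1369.

-13.69%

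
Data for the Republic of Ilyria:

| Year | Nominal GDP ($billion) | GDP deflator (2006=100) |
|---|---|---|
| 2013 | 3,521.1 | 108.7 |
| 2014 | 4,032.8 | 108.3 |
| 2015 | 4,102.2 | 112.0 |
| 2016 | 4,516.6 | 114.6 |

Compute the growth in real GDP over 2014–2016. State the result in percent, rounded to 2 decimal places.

Real GDP 2014 = 4032.8/1.083 = 3723.73.
Real GDP 2016 = 4516.6/1.146 = 3941.19.
Change = 3941.19/3723.73 − 1 = 0.0584.

5.84%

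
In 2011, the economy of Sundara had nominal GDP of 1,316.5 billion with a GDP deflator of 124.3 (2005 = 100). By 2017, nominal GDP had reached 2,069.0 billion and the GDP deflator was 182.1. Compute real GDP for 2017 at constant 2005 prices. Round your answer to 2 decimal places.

Real GDP = Nominal / (GDP deflator/100) = 2069.0 / 1.821 = 1136.19.

1,136.19 billion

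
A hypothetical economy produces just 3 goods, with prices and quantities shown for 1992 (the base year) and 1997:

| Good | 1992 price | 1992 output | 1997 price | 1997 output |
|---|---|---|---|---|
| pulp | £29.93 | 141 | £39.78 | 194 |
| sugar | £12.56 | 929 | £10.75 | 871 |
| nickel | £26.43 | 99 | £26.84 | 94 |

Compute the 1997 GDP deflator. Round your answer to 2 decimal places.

Nominal GDP 1997 = 39.78·194 + 10.75·871 + 26.84·94 = 19603.53.
Real GDP 1997 (at 1992 prices) = 29.93·194 + 12.56·871 + 26.43·94 = 19230.60.
Deflator = Nominal/Real × 100 = 19603.53/19230.60 × 100 = 101.939.

101.94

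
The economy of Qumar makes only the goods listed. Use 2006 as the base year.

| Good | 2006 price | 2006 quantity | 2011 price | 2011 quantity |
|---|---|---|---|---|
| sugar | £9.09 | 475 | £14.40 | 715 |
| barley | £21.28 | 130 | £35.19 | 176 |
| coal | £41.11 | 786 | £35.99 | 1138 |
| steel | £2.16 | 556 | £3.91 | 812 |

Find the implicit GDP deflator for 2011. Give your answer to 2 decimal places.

103.13

Nominal GDP 2011 = 14.40·715 + 35.19·176 + 35.99·1138 + 3.91·812 = 60620.98.
Real GDP 2011 (at 2006 prices) = 9.09·715 + 21.28·176 + 41.11·1138 + 2.16·812 = 58781.73.
Deflator = Nominal/Real × 100 = 60620.98/58781.73 × 100 = 103.129.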